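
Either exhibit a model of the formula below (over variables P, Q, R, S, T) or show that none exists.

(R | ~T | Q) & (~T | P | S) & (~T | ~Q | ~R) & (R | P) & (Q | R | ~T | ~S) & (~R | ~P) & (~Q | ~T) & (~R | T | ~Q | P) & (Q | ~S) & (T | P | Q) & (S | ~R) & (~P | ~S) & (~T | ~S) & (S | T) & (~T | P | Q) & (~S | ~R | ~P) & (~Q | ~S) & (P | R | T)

UNSATISFIABLE

Branch on R: set R = 1.
From the singleton clause (~P), P = 0.
From the singleton clause (S), S = 1.
From the singleton clause (Q), Q = 1.
That conflicts with the unit clause (~Q).
Undo R and try R = 0.
From the singleton clause (P), P = 1.
From the singleton clause (~S), S = 0.
From the singleton clause (T), T = 1.
From the singleton clause (Q), Q = 1.
That conflicts with the unit clause (~Q).
Neither R = 1 nor R = 0 works.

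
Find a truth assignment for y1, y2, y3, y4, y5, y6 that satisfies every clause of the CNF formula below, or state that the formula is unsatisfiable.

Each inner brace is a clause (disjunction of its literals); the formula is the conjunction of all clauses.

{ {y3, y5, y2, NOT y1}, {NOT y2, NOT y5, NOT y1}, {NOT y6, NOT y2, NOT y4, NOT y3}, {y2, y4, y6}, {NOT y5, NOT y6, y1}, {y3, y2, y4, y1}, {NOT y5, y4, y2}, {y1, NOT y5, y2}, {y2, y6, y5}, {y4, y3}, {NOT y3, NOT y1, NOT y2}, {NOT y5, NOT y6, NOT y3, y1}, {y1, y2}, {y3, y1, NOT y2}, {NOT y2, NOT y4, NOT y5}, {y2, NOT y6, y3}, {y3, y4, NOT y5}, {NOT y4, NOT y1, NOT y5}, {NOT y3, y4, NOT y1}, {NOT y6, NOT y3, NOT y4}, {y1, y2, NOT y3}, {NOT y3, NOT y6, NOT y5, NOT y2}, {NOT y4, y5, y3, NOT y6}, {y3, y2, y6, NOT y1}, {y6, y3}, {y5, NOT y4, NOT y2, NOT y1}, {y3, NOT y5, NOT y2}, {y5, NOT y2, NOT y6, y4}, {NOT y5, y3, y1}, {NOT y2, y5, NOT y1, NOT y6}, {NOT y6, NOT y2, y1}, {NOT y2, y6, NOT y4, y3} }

Branch on y4: set y4 = true.
Branch on y1: set y1 = false.
(y2) alone gives y2 = true.
(y3) alone gives y3 = true.
(NOT y6) alone gives y6 = false.
(NOT y5) alone gives y5 = false.
Every clause now holds.

y1: false, y2: true, y3: true, y4: true, y5: false, y6: false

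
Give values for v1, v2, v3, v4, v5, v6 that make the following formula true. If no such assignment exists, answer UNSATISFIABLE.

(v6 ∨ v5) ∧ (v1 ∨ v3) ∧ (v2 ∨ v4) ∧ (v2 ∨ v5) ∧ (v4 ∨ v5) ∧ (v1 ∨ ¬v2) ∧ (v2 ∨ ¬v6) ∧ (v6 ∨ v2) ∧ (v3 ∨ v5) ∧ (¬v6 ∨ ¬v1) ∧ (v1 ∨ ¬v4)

Try v6 = False.
From the singleton clause (v5), v5 = True.
From the singleton clause (v2), v2 = True.
From the singleton clause (v1), v1 = True.
Every clause is now satisfied; v3, v4 are unconstrained.

v1: True; v2: True; v3: False; v4: True; v5: True; v6: False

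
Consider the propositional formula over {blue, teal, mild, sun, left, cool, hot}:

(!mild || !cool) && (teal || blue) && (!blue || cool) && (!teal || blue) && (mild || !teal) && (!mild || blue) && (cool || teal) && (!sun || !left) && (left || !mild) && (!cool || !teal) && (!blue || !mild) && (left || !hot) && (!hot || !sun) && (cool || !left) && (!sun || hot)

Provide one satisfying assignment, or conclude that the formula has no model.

blue=true; teal=false; mild=false; sun=false; left=false; cool=true; hot=false

Case mild = false:
From the singleton clause (!teal), teal = false.
From the singleton clause (blue), blue = true.
From the singleton clause (cool), cool = true.
Case sun = false:
Case left = false:
From the singleton clause (!hot), hot = false.
All clauses are satisfied.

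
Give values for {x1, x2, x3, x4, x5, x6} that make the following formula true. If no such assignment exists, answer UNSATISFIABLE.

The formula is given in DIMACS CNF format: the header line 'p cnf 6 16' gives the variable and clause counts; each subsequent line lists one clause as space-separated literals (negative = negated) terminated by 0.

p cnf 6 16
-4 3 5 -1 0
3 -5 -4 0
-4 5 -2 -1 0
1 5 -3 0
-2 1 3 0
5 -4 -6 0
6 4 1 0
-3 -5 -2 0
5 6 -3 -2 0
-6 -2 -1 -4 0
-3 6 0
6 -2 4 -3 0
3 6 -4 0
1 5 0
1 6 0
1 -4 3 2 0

x1 ↦ True,  x2 ↦ True,  x3 ↦ False,  x4 ↦ False,  x5 ↦ False,  x6 ↦ False

Branch on x3: set x3 = False.
Branch on x5: set x5 = False.
Unit clause (x1) forces x1 = True.
Unit clause (¬x4) forces x4 = False.
Every clause is now satisfied; x2, x6 are unconstrained.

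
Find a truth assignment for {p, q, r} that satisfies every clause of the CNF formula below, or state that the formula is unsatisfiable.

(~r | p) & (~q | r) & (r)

Unit clause (r) forces r = 1.
Unit clause (p) forces p = 1.
No clause remains; q is free.

p: 1, q: 1, r: 1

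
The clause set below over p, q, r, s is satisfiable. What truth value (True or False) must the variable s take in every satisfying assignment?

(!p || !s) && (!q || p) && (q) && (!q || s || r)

False

Suppose s = true.
(!p) alone gives p = false.
(!q) alone gives q = false.
Now (q) is unsatisfied and unit — conflict.
So every satisfying assignment has s = False.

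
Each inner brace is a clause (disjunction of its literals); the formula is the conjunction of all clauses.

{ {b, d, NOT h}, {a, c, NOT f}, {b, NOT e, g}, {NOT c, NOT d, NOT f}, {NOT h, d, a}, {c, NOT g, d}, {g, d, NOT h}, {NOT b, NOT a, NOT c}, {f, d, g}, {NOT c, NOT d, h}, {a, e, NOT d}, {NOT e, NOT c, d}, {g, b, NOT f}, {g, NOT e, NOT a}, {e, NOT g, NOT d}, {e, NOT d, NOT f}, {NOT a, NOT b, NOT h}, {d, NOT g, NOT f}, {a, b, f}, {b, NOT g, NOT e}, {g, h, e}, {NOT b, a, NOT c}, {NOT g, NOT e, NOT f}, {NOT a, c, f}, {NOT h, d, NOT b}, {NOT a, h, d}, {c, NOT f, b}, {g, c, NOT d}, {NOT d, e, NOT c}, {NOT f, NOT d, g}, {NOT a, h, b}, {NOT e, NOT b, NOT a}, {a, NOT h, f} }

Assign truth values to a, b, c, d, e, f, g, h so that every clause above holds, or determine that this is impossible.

a=false,  b=true,  c=false,  d=true,  e=true,  f=false,  g=true,  h=false

Branch on b: set b = true.
Branch on a: set a = false.
The clause (NOT c) is unit, so c = false.
The clause (NOT f) is unit, so f = false.
The clause (NOT h) is unit, so h = false.
Branch on g: set g = true.
The clause (d) is unit, so d = true.
The clause (e) is unit, so e = true.
This assignment satisfies each clause.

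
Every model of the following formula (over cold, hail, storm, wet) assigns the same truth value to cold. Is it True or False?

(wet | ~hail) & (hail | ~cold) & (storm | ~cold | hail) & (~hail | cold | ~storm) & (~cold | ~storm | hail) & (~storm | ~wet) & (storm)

False

Suppose cold = 1.
From the singleton clause (hail), hail = 1.
From the singleton clause (wet), wet = 1.
From the singleton clause (~storm), storm = 0.
Now (storm) is unsatisfied and unit — conflict.
So every satisfying assignment has cold = False.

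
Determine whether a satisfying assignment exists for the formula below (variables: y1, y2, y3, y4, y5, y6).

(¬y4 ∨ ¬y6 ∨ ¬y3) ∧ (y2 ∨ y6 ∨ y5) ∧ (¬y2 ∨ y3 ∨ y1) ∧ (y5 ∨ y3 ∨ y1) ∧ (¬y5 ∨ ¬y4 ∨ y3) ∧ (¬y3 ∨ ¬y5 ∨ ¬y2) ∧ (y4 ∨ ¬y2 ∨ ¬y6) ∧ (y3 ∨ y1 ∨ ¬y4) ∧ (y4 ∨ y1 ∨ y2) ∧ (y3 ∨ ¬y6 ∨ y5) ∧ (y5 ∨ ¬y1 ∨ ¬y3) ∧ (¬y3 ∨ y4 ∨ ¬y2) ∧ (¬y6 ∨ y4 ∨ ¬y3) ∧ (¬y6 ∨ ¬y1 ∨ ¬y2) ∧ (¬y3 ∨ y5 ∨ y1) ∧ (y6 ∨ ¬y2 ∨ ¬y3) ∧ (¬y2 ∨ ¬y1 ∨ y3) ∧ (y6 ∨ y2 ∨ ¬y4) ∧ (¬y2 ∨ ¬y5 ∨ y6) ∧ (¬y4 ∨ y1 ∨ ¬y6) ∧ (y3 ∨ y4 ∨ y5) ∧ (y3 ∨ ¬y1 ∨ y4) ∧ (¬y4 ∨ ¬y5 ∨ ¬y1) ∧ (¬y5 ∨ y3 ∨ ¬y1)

Case y4 = False:
Case y2 = False:
From the singleton clause (y1), y1 = True.
From the singleton clause (y3), y3 = True.
From the singleton clause (y5), y5 = True.
From the singleton clause (¬y6), y6 = False.
This assignment satisfies each clause.
A satisfying assignment: y1=True, y2=False, y3=True, y4=False, y5=True, y6=False.

Yes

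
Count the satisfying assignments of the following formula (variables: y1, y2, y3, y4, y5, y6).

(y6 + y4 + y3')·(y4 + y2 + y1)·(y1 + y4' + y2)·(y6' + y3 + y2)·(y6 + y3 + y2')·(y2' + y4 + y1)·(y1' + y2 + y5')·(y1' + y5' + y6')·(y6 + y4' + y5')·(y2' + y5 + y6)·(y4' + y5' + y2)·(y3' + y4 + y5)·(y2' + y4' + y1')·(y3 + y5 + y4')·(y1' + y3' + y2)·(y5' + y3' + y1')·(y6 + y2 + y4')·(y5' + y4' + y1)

3

There are 2^6 = 64 truth assignments over (y1, y2, y3, y4, y5, y6).
Split on y2. With y2 = 1, the clauses containing y2 are satisfied and y2' drops from the rest; 2 of the 2^5 = 32 assignments to the other variables satisfy what remains.
With y2 = 0, by the same count on the reduced clause set, 1 assignment works.
Total: 2 + 1 = 3.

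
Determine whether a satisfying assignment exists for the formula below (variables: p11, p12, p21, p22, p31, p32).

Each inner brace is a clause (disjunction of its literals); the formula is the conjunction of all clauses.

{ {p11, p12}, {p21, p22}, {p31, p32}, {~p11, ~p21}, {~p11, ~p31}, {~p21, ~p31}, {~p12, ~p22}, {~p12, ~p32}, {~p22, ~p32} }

Suppose p11 = 1.
From the singleton clause (~p21), p21 = 0.
From the singleton clause (p22), p22 = 1.
From the singleton clause (~p31), p31 = 0.
From the singleton clause (p32), p32 = 1.
But (~p32) is also a unit clause — contradiction.
Undo p11 and try p11 = 0.
From the singleton clause (p12), p12 = 1.
From the singleton clause (~p22), p22 = 0.
From the singleton clause (p21), p21 = 1.
From the singleton clause (~p31), p31 = 0.
From the singleton clause (p32), p32 = 1.
But (~p32) is also a unit clause — contradiction.
Both values of p11 lead to a conflict.
No assignment satisfies every clause.

No, unsatisfiable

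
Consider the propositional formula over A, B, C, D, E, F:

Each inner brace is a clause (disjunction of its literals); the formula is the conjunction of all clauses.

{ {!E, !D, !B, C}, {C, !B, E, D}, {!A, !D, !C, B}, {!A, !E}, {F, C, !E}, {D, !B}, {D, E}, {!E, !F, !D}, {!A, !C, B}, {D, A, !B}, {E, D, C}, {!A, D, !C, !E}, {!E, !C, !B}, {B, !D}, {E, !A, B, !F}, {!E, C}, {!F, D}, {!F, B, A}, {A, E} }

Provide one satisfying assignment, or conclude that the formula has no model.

A: true; B: true; C: true; D: true; E: false; F: true

Branch on A: set A = true.
From the singleton clause (!E), E = false.
From the singleton clause (D), D = true.
From the singleton clause (B), B = true.
Every clause is now satisfied; C, F are unconstrained.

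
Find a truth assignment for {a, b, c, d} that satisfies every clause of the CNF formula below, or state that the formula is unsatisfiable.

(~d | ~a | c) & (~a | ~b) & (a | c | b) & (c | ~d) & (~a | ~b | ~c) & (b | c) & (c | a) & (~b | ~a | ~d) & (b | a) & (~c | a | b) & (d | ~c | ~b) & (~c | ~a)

Case a = 0:
From the singleton clause (c), c = 1.
From the singleton clause (b), b = 1.
From the singleton clause (d), d = 1.
This assignment satisfies each clause.

a ↦ 0; b ↦ 1; c ↦ 1; d ↦ 1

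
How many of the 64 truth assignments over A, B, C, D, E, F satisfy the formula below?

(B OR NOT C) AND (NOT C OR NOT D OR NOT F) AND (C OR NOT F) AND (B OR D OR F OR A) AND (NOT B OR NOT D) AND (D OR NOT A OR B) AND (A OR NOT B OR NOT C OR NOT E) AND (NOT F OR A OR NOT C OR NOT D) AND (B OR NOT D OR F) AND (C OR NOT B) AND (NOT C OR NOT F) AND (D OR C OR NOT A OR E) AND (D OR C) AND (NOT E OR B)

3

There are 2^6 = 64 truth assignments over (A, B, C, D, E, F).
Split on A. With A = true, the clauses containing A are satisfied and NOT A drops from the rest; 2 of the 2^5 = 32 assignments to the other variables satisfy what remains.
With A = false, by the same count on the reduced clause set, 1 assignment works.
Total: 2 + 1 = 3.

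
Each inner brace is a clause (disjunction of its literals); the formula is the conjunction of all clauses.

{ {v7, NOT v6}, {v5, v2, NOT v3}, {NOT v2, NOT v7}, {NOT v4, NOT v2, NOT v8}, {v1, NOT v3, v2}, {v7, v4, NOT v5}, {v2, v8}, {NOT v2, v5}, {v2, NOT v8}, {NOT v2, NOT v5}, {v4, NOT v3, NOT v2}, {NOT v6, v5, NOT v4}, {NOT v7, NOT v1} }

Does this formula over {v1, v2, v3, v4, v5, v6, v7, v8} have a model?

Branch on v7: set v7 = true.
(NOT v2) alone gives v2 = false.
(v8) alone gives v8 = true.
Now (NOT v8) is unsatisfied and unit — conflict.
Backtrack on v7: now try v7 = false.
(NOT v6) alone gives v6 = false.
Branch on v4: set v4 = true.
Branch on v2: set v2 = false.
(v8) alone gives v8 = true.
Now (NOT v8) is unsatisfied and unit — conflict.
Backtrack on v2: now try v2 = true.
(NOT v8) alone gives v8 = false.
(v5) alone gives v5 = true.
Now (NOT v5) is unsatisfied and unit — conflict.
Both values of v2 lead to a conflict.
Backtrack on v4: now try v4 = false.
(NOT v5) alone gives v5 = false.
(NOT v2) alone gives v2 = false.
(NOT v3) alone gives v3 = false.
(v8) alone gives v8 = true.
Now (NOT v8) is unsatisfied and unit — conflict.
Both values of v4 lead to a conflict.
Both values of v7 lead to a conflict.
No assignment satisfies every clause.

Unsatisfiable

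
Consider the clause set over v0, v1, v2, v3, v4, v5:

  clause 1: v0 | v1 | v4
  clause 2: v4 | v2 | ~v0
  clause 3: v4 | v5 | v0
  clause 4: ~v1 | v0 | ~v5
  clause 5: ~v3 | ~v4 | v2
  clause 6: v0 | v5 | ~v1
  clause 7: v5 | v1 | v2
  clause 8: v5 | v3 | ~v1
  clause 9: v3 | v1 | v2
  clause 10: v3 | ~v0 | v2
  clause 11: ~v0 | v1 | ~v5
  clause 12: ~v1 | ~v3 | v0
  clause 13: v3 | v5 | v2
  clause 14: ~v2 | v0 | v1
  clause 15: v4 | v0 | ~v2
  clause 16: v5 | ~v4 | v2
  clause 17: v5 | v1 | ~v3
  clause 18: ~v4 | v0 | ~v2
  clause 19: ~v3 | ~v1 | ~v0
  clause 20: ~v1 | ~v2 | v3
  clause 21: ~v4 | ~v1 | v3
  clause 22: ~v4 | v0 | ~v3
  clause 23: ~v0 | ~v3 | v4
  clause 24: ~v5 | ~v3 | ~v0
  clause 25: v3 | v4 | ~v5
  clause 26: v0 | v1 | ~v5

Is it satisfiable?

Yes

Try v0 = 1.
Try v4 = 1.
Try v3 = 0.
From the singleton clause (v2), v2 = 1.
From the singleton clause (~v1), v1 = 0.
From the singleton clause (~v5), v5 = 0.
Every clause now holds.
A satisfying assignment: v0: 1, v1: 0, v2: 1, v3: 0, v4: 1, v5: 0.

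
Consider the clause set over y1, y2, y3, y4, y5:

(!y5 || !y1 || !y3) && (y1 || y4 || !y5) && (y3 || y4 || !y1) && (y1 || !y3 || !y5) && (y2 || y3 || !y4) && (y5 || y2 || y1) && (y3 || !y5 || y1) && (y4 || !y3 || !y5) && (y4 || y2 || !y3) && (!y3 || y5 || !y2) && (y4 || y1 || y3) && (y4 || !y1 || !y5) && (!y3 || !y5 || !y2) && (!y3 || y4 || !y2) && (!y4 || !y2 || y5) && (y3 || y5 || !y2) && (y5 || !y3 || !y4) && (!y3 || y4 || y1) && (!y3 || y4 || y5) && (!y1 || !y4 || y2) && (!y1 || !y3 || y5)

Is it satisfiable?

Yes, satisfiable

Suppose y5 = true.
Suppose y1 = true.
(!y3) alone gives y3 = false.
(y4) alone gives y4 = true.
(y2) alone gives y2 = true.
This assignment satisfies each clause.
A satisfying assignment: y1 ↦ true; y2 ↦ true; y3 ↦ false; y4 ↦ true; y5 ↦ true.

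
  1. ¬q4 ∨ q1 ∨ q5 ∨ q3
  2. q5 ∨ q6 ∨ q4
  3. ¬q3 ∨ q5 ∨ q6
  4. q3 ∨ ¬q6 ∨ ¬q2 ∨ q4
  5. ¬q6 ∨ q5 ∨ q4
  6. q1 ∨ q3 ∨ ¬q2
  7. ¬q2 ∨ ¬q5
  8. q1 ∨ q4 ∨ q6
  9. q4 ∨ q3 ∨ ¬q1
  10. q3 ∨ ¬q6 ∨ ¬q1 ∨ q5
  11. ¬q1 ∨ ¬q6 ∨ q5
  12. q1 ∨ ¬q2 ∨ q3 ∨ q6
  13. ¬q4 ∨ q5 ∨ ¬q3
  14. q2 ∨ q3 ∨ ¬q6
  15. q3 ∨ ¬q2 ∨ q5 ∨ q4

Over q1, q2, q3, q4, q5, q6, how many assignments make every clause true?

11

There are 2^6 = 64 truth assignments over (q1, q2, q3, q4, q5, q6).
Split on q2. With q2 = True, the clauses containing q2 are satisfied and ¬q2 drops from the rest; 1 of the 2^5 = 32 assignments to the other variables satisfy what remains.
With q2 = False, by the same count on the reduced clause set, 10 assignments work.
(One model: q1=F, q2=F, q3=F, q4=T, q5=T, q6=F.)
Total: 1 + 10 = 11.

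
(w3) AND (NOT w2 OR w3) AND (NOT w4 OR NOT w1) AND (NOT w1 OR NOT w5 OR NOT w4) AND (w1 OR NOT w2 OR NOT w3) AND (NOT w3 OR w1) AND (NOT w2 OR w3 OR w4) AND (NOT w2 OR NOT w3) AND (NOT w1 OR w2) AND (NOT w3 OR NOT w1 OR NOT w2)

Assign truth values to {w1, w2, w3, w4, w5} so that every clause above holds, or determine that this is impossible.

From the singleton clause (w3), w3 = true.
From the singleton clause (w1), w1 = true.
From the singleton clause (NOT w4), w4 = false.
From the singleton clause (NOT w2), w2 = false.
That conflicts with the unit clause (w2).

UNSATISFIABLE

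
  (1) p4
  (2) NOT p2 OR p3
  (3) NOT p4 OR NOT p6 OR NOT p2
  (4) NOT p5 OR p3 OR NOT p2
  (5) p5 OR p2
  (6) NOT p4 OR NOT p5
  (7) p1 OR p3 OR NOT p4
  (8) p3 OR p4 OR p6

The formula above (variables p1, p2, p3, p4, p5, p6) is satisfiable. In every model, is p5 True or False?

False

Suppose p5 = true.
The clause (p4) is unit, so p4 = true.
Now (NOT p4) is unsatisfied and unit — conflict.
So every satisfying assignment has p5 = False.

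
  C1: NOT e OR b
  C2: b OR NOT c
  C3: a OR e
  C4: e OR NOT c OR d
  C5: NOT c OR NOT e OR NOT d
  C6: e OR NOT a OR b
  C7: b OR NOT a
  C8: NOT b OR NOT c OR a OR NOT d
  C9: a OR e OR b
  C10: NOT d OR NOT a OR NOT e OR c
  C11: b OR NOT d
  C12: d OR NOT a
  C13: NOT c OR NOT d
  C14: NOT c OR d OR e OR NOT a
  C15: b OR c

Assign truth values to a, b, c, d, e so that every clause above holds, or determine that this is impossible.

Suppose e = true.
From the singleton clause (b), b = true.
Suppose c = true.
From the singleton clause (NOT d), d = false.
From the singleton clause (NOT a), a = false.
All clauses are satisfied.

a: false; b: true; c: true; d: false; e: true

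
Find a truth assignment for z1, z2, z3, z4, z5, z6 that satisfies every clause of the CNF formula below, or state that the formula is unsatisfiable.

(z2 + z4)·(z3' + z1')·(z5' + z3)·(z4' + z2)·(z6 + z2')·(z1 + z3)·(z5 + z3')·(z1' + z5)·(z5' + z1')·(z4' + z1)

Branch on z2: set z2 = 1.
The clause (z6) is unit, so z6 = 1.
Branch on z3: set z3 = 1.
The clause (z1') is unit, so z1 = 0.
The clause (z5) is unit, so z5 = 1.
The clause (z4') is unit, so z4 = 0.
This assignment satisfies each clause.

z1 ↦ 0, z2 ↦ 1, z3 ↦ 1, z4 ↦ 0, z5 ↦ 1, z6 ↦ 1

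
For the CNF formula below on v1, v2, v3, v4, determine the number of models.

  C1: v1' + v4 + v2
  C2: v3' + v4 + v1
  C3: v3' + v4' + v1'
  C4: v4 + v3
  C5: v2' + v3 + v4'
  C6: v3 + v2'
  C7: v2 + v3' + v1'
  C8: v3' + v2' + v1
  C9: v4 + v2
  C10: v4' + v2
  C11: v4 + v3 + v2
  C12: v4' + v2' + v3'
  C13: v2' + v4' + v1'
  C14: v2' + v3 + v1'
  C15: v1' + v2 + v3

There are 2^4 = 16 truth assignments over (v1, v2, v3, v4).
Check each against the 15 clauses (columns in the order v1, v2, v3, v4):
  F F F F  ✗ fails (v4 + v3)
  F F F T  ✗ fails (v4' + v2)
  F F T F  ✗ fails (v3' + v4 + v1)
  F F T T  ✗ fails (v4' + v2)
  F T F F  ✗ fails (v4 + v3)
  F T F T  ✗ fails (v2' + v3 + v4')
  F T T F  ✗ fails (v3' + v4 + v1)
  F T T T  ✗ fails (v3' + v2' + v1)
  T F F F  ✗ fails (v1' + v4 + v2)
  T F F T  ✗ fails (v4' + v2)
  T F T F  ✗ fails (v1' + v4 + v2)
  T F T T  ✗ fails (v3' + v4' + v1')
  T T F F  ✗ fails (v4 + v3)
  T T F T  ✗ fails (v2' + v3 + v4')
  T T T F  ✓ satisfies all
  T T T T  ✗ fails (v3' + v4' + v1')
1 of the 16 rows is a model.

1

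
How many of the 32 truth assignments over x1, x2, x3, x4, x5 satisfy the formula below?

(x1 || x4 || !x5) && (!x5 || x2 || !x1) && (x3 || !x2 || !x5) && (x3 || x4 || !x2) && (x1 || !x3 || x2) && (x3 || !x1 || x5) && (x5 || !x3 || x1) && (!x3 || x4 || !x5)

10

There are 2^5 = 32 truth assignments over (x1, x2, x3, x4, x5).
Split on x1. With x1 = true, the clauses containing x1 are satisfied and !x1 drops from the rest; 5 of the 2^4 = 16 assignments to the other variables satisfy what remains.
With x1 = false, by the same count on the reduced clause set, 5 assignments work.
Total: 5 + 5 = 10.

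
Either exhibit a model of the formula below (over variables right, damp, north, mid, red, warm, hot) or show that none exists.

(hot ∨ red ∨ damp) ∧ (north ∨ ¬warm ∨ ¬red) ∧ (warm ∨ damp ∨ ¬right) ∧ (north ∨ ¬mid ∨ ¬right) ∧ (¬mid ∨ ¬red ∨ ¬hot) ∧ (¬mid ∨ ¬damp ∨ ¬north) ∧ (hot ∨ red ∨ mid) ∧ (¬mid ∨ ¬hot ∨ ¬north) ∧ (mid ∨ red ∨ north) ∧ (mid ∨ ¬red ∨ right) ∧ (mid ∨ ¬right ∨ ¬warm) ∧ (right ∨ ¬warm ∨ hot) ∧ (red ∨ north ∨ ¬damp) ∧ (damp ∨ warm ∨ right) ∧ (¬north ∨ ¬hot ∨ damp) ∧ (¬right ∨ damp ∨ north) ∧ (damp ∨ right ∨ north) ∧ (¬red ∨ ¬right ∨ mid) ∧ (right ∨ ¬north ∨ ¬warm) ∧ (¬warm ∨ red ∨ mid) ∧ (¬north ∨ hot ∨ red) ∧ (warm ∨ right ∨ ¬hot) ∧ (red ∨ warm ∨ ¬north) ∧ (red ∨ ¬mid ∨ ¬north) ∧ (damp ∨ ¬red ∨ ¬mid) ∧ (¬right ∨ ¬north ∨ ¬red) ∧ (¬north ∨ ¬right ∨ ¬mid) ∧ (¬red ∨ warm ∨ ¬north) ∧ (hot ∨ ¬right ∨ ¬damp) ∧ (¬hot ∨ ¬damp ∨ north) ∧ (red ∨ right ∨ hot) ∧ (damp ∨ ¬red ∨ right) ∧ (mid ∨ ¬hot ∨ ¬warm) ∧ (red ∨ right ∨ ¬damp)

Suppose hot = False.
Suppose red = True.
Suppose north = False.
From the singleton clause (¬warm), warm = False.
Suppose damp = True.
From the singleton clause (¬right), right = False.
From the singleton clause (mid), mid = True.
This assignment satisfies each clause.

right: False; damp: True; north: False; mid: True; red: True; warm: False; hot: False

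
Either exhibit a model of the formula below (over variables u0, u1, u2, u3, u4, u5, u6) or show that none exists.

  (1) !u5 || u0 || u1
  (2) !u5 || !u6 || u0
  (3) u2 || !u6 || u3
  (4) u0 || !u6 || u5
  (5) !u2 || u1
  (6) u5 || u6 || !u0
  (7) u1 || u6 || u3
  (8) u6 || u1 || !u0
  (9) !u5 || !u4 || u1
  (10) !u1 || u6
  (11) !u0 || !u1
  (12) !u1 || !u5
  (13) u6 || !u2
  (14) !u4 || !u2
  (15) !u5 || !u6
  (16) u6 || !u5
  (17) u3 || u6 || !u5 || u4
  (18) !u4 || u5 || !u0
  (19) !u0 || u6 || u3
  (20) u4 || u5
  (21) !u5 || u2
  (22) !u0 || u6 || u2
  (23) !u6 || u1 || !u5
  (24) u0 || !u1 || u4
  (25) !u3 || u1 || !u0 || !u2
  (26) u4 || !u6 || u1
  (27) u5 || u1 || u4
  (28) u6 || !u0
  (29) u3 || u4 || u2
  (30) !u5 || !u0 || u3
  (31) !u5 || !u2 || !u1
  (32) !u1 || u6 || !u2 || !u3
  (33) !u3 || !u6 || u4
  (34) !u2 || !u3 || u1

Try u2 = false.
The clause (!u5) is unit, so u5 = false.
The clause (u4) is unit, so u4 = true.
The clause (!u0) is unit, so u0 = false.
The clause (!u6) is unit, so u6 = false.
The clause (!u1) is unit, so u1 = false.
The clause (u3) is unit, so u3 = true.
All clauses are satisfied.

u0: false; u1: false; u2: false; u3: true; u4: true; u5: false; u6: false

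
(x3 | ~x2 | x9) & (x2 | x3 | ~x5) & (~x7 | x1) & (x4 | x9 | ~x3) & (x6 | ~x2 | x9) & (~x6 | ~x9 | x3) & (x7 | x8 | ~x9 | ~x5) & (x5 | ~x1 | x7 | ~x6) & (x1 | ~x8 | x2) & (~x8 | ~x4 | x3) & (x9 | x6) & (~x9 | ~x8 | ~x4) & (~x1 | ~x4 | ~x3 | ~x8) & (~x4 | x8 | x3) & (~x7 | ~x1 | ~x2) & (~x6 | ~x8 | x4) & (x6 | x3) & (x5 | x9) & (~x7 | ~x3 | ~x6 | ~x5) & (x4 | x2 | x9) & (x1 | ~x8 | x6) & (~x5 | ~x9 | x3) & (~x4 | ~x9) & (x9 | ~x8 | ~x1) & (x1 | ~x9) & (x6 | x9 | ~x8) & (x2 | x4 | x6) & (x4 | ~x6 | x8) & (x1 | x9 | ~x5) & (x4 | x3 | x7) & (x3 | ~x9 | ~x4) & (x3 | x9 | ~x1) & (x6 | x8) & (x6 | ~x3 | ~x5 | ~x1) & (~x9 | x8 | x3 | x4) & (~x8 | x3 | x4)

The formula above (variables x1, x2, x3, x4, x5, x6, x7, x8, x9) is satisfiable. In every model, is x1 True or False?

True

Suppose x1 = 0.
Unit clause (~x7) forces x7 = 0.
Unit clause (~x9) forces x9 = 0.
Unit clause (x6) forces x6 = 1.
Unit clause (x5) forces x5 = 1.
Now (~x5) is unsatisfied and unit — conflict.
So every satisfying assignment has x1 = True.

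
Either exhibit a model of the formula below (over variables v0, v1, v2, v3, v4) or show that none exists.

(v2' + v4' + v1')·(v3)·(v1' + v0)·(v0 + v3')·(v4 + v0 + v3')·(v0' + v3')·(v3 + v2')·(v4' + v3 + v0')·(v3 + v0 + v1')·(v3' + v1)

UNSATISFIABLE

Unit clause (v3) forces v3 = 1.
Unit clause (v0) forces v0 = 1.
But (v0') is also a unit clause — contradiction.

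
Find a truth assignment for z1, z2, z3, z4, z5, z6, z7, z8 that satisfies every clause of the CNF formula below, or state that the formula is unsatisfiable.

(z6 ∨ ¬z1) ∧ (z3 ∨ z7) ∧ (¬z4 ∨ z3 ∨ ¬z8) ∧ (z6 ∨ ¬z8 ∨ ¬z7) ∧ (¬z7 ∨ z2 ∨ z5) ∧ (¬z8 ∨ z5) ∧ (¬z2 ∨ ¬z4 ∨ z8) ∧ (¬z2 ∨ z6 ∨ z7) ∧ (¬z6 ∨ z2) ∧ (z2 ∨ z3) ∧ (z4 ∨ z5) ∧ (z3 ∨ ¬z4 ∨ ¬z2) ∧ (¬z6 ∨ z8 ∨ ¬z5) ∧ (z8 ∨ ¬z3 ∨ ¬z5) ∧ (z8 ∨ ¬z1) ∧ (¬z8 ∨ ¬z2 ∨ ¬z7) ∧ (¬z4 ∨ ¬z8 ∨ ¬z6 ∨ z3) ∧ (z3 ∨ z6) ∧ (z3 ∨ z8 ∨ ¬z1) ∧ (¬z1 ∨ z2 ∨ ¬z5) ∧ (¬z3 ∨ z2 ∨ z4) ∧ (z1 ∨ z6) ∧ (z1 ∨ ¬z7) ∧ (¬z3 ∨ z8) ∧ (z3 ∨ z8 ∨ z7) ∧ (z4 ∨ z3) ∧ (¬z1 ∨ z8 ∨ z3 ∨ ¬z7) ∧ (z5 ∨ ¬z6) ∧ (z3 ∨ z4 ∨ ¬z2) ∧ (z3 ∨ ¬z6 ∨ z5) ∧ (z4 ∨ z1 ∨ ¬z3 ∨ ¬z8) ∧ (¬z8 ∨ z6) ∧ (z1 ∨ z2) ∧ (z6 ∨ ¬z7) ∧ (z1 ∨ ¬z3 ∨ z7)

Try z6 = True.
(z2) alone gives z2 = True.
(z5) alone gives z5 = True.
(z8) alone gives z8 = True.
(¬z7) alone gives z7 = False.
(z3) alone gives z3 = True.
(z1) alone gives z1 = True.
No clause remains; z4 is free.

z1=True,  z2=True,  z3=True,  z4=True,  z5=True,  z6=True,  z7=False,  z8=True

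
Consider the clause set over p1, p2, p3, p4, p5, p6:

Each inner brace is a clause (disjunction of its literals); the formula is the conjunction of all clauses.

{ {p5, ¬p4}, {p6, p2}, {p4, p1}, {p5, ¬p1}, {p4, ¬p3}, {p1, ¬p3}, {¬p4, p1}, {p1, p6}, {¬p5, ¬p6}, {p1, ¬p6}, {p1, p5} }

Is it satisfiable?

Case p5 = True:
The clause (¬p6) is unit, so p6 = False.
The clause (p2) is unit, so p2 = True.
The clause (p1) is unit, so p1 = True.
Case p4 = True:
No clause remains; p3 is free.
A satisfying assignment: p1 ↦ True; p2 ↦ True; p3 ↦ True; p4 ↦ True; p5 ↦ True; p6 ↦ False.

Yes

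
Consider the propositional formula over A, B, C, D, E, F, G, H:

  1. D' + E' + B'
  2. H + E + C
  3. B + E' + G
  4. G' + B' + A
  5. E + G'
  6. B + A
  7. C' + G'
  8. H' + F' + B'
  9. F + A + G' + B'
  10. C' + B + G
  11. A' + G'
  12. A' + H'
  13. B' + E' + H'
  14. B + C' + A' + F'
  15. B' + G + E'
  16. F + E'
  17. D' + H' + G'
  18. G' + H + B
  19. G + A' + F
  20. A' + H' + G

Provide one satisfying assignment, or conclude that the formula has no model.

Branch on E: set E = 0.
The clause (G') is unit, so G = 0.
Branch on H: set H = 0.
The clause (C) is unit, so C = 1.
The clause (B) is unit, so B = 1.
Branch on A: set A = 0.
All clauses hold; D, F can take either value.

A=0,  B=1,  C=1,  D=0,  E=0,  F=1,  G=0,  H=0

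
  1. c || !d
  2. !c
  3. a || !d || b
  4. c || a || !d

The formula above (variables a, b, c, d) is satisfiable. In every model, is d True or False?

Suppose d = true.
Unit clause (c) forces c = true.
Now (!c) is unsatisfied and unit — conflict.
So every satisfying assignment has d = False.

False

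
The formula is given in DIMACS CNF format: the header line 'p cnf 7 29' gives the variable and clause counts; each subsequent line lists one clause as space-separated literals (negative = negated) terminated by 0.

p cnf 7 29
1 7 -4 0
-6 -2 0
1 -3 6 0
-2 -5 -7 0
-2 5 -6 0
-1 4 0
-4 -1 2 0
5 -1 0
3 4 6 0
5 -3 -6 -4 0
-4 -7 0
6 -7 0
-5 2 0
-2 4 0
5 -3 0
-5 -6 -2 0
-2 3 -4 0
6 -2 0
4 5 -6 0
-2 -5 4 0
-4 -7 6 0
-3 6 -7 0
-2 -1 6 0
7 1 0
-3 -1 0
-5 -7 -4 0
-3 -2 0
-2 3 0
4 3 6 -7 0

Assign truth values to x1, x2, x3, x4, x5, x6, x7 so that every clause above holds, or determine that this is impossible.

Case x6 = False:
The clause (¬x7) is unit, so x7 = False.
The clause (¬x2) is unit, so x2 = False.
The clause (¬x5) is unit, so x5 = False.
The clause (¬x1) is unit, so x1 = False.
That conflicts with the unit clause (x1).
Undo x6 and try x6 = True.
The clause (¬x2) is unit, so x2 = False.
The clause (¬x5) is unit, so x5 = False.
The clause (¬x1) is unit, so x1 = False.
The clause (¬x3) is unit, so x3 = False.
The clause (x4) is unit, so x4 = True.
The clause (x7) is unit, so x7 = True.
That conflicts with the unit clause (¬x7).
Both values of x6 lead to a conflict.

UNSATISFIABLE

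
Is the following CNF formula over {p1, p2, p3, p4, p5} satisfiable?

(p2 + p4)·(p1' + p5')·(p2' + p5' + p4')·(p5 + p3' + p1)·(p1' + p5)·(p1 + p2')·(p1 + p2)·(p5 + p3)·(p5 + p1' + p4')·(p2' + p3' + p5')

Try p2 = 1.
From the singleton clause (p1), p1 = 1.
From the singleton clause (p5'), p5 = 0.
That conflicts with the unit clause (p5).
Backtrack on p2: now try p2 = 0.
From the singleton clause (p4), p4 = 1.
From the singleton clause (p1), p1 = 1.
From the singleton clause (p5'), p5 = 0.
That conflicts with the unit clause (p5).
Both values of p2 lead to a conflict.
No assignment satisfies every clause.

No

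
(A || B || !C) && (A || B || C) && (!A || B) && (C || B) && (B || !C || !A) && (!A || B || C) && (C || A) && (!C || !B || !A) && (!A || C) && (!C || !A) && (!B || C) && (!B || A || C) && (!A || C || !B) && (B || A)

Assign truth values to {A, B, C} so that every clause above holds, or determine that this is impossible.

Try A = false.
Unit clause (C) forces C = true.
Unit clause (B) forces B = true.
This assignment satisfies each clause.

A=false; B=true; C=true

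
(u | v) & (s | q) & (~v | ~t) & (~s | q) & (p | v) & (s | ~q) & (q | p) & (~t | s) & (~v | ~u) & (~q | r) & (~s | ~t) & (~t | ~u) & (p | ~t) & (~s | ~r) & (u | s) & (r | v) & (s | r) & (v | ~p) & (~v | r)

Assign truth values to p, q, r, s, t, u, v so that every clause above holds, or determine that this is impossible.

Try u = 1.
(~v) alone gives v = 0.
(p) alone gives p = 1.
But (~p) is also a unit clause — contradiction.
Backtrack on u: now try u = 0.
(v) alone gives v = 1.
(~t) alone gives t = 0.
(s) alone gives s = 1.
(q) alone gives q = 1.
(r) alone gives r = 1.
But (~r) is also a unit clause — contradiction.
Both values of u lead to a conflict.

UNSATISFIABLE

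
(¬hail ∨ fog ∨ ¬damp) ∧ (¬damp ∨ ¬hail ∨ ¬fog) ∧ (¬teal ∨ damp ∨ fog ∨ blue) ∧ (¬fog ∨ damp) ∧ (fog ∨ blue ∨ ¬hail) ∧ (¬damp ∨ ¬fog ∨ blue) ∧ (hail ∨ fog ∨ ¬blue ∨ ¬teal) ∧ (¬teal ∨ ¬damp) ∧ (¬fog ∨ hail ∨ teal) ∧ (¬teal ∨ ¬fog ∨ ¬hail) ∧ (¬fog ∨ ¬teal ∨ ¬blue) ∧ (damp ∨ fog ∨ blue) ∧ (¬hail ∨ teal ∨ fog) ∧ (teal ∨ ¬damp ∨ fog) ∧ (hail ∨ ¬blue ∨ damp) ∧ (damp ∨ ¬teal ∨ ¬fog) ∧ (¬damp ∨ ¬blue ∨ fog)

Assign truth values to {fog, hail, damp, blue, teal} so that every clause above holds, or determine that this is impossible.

fog ↦ False,  hail ↦ True,  damp ↦ False,  blue ↦ True,  teal ↦ True

Branch on fog: set fog = False.
Branch on hail: set hail = True.
From the singleton clause (¬damp), damp = False.
From the singleton clause (blue), blue = True.
From the singleton clause (teal), teal = True.
Every clause now holds.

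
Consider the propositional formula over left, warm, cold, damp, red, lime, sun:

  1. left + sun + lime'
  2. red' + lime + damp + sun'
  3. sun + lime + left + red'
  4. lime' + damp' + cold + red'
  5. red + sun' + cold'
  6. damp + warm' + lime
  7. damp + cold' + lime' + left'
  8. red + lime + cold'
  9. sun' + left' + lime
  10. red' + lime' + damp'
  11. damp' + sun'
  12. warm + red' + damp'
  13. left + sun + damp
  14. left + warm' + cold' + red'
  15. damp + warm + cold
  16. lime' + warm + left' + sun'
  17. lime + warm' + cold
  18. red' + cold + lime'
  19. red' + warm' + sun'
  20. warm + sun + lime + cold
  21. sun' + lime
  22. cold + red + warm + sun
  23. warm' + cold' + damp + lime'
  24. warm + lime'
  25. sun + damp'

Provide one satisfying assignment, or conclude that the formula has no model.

Branch on damp: set damp = 0.
Branch on warm: set warm = 1.
The clause (lime) is unit, so lime = 1.
The clause (cold') is unit, so cold = 0.
The clause (red') is unit, so red = 0.
Branch on left: set left = 1.
No clause remains; sun is free.

left ↦ 1, warm ↦ 1, cold ↦ 0, damp ↦ 0, red ↦ 0, lime ↦ 1, sun ↦ 1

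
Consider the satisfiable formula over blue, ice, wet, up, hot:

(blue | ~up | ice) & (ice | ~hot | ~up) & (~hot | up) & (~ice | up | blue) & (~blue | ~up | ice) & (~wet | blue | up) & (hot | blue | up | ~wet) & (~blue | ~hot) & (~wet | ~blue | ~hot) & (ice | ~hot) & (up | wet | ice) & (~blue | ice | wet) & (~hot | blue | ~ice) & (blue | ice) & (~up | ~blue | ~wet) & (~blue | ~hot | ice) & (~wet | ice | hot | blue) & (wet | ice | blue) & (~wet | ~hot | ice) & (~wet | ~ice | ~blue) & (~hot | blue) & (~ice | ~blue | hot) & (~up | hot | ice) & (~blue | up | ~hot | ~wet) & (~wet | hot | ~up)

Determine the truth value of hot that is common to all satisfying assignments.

False

Suppose hot = 1.
The clause (up) is unit, so up = 1.
The clause (ice) is unit, so ice = 1.
The clause (~blue) is unit, so blue = 0.
But (blue) is also a unit clause — contradiction.
So every satisfying assignment has hot = False.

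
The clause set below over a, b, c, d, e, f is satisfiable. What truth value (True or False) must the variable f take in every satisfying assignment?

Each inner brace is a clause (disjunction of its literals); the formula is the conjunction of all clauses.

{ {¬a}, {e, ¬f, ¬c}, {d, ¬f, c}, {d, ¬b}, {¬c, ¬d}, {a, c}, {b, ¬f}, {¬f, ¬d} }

Suppose f = True.
Unit clause (¬a) forces a = False.
Unit clause (c) forces c = True.
Unit clause (e) forces e = True.
Unit clause (¬d) forces d = False.
Unit clause (¬b) forces b = False.
That conflicts with the unit clause (b).
So every satisfying assignment has f = False.

False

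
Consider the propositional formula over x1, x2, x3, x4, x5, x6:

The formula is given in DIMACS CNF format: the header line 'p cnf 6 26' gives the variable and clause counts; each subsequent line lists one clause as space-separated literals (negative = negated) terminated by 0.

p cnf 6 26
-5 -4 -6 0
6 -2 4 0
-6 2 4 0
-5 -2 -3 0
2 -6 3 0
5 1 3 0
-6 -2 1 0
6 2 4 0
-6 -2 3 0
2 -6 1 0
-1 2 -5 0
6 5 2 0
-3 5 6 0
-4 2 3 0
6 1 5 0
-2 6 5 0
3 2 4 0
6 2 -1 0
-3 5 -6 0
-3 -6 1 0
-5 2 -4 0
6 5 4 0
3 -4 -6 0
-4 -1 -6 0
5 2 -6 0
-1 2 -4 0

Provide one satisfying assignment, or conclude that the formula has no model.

x1=True; x2=True; x3=False; x4=True; x5=True; x6=False

Branch on x5: set x5 = True.
Branch on x4: set x4 = True.
Unit clause (¬x6) forces x6 = False.
Unit clause (x2) forces x2 = True.
Unit clause (¬x3) forces x3 = False.
Every clause is now satisfied; x1 is unconstrained.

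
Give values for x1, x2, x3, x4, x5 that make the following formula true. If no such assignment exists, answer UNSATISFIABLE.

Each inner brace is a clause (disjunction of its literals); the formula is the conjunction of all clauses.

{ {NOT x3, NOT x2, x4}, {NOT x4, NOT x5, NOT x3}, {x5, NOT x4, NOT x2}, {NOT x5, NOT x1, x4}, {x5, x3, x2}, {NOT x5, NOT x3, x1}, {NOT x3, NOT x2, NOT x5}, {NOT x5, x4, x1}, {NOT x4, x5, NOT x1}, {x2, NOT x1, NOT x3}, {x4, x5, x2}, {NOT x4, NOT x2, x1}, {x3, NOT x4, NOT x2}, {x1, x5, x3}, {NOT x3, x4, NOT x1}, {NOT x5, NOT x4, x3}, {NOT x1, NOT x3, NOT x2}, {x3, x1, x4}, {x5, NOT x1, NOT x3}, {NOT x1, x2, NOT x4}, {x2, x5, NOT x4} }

x1: true; x2: true; x3: false; x4: false; x5: false

Branch on x3: set x3 = false.
Branch on x5: set x5 = false.
(x2) alone gives x2 = true.
(NOT x4) alone gives x4 = false.
(x1) alone gives x1 = true.
Every clause now holds.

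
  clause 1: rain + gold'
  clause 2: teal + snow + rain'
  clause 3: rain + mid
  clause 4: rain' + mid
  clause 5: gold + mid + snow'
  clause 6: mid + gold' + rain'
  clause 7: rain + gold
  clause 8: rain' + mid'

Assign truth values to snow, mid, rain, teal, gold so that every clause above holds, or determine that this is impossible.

UNSATISFIABLE

Branch on rain: set rain = 1.
The clause (mid) is unit, so mid = 1.
But (mid') is also a unit clause — contradiction.
Undo rain and try rain = 0.
The clause (gold') is unit, so gold = 0.
But (gold) is also a unit clause — contradiction.
Both values of rain lead to a conflict.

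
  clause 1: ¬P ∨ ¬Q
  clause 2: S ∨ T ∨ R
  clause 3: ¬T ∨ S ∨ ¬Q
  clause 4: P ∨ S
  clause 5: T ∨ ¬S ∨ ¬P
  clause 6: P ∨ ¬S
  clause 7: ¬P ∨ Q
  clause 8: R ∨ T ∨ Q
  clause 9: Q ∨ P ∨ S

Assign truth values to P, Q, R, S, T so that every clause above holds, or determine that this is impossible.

Suppose P = False.
The clause (S) is unit, so S = True.
Now (¬S) is unsatisfied and unit — conflict.
Undo P and try P = True.
The clause (¬Q) is unit, so Q = False.
Now (Q) is unsatisfied and unit — conflict.
Neither P = True nor P = False works.

UNSATISFIABLE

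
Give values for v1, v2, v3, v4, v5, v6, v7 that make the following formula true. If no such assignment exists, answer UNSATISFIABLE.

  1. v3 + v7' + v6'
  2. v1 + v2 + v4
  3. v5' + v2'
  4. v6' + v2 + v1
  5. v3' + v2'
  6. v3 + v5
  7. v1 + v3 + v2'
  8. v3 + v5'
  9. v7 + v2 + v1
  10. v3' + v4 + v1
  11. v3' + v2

UNSATISFIABLE

Suppose v5 = 0.
(v3) alone gives v3 = 1.
(v2') alone gives v2 = 0.
Now (v2) is unsatisfied and unit — conflict.
Undo v5 and try v5 = 1.
(v2') alone gives v2 = 0.
(v3) alone gives v3 = 1.
Now (v3') is unsatisfied and unit — conflict.
Both values of v5 lead to a conflict.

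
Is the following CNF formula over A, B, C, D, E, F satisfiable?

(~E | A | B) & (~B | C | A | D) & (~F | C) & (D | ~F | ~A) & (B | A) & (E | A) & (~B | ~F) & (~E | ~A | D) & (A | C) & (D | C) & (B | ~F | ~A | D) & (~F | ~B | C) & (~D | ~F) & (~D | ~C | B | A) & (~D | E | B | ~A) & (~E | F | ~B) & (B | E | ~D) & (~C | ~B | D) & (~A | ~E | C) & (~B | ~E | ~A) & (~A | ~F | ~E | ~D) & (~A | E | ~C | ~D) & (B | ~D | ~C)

Case F = 0:
Case B = 0:
(A) alone gives A = 1.
Case E = 0:
(~D) alone gives D = 0.
(C) alone gives C = 1.
All clauses are satisfied.
A satisfying assignment: A: 1, B: 0, C: 1, D: 0, E: 0, F: 0.

Yes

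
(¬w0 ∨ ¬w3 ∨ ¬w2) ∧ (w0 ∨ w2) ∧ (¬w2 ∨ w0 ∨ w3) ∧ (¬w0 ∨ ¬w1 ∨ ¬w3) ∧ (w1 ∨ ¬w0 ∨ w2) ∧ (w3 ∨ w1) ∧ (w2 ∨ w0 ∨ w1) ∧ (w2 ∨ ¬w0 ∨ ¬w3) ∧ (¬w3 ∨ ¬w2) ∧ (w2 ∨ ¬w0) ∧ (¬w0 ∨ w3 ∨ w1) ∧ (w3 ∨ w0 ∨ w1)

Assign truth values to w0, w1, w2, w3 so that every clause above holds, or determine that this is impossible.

Suppose w0 = True.
From the singleton clause (w2), w2 = True.
From the singleton clause (¬w3), w3 = False.
From the singleton clause (w1), w1 = True.
This assignment satisfies each clause.

w0 ↦ True; w1 ↦ True; w2 ↦ True; w3 ↦ False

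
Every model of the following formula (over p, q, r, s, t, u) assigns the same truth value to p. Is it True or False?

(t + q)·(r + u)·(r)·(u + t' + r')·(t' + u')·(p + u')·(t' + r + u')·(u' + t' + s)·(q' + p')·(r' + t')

Suppose p = 1.
From the singleton clause (r), r = 1.
From the singleton clause (q'), q = 0.
From the singleton clause (t), t = 1.
But (t') is also a unit clause — contradiction.
So every satisfying assignment has p = False.

False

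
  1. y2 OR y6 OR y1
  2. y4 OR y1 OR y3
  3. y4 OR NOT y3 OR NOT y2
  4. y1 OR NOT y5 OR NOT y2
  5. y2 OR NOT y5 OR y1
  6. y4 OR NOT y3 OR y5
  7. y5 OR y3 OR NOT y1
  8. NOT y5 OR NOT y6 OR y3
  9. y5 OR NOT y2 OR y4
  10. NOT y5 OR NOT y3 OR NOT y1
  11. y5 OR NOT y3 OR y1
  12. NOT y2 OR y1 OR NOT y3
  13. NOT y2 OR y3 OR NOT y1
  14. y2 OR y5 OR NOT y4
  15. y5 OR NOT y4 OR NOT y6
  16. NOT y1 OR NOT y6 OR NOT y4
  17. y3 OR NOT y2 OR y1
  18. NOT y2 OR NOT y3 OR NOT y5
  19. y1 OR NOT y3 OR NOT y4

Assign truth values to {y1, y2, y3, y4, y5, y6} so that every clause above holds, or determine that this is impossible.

Case y2 = false:
Case y6 = false:
(y1) alone gives y1 = true.
Case y5 = true:
(NOT y3) alone gives y3 = false.
No clause remains; y4 is free.

y1 ↦ true,  y2 ↦ false,  y3 ↦ false,  y4 ↦ true,  y5 ↦ true,  y6 ↦ false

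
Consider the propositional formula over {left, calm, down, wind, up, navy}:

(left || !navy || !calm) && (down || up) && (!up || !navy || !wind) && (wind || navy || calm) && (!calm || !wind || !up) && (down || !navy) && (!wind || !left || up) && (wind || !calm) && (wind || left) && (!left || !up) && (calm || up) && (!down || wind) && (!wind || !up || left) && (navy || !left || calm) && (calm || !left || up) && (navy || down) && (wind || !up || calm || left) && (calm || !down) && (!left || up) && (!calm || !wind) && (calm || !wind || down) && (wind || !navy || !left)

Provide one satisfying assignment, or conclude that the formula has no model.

Suppose down = true.
(wind) alone gives wind = true.
(calm) alone gives calm = true.
Now (!calm) is unsatisfied and unit — conflict.
That branch fails; take down = false instead.
(up) alone gives up = true.
(!navy) alone gives navy = false.
Now (navy) is unsatisfied and unit — conflict.
Both values of down lead to a conflict.

UNSATISFIABLE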